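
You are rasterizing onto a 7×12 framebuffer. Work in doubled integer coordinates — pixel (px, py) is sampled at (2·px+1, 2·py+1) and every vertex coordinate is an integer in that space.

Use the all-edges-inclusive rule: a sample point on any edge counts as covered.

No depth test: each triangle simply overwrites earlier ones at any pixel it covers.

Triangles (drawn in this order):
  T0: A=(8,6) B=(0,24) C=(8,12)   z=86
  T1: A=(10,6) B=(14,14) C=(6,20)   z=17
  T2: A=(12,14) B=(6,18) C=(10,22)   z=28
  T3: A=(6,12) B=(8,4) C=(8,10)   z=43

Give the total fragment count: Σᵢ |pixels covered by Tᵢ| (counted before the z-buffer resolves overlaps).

T0:
  2·area = 48  (B↔C swapped to make it positive)
  edge (8, 6)→(8, 12): d=(0,6) inclusive
  edge (8, 12)→(0, 24): d=(-8,12) inclusive
  edge (0, 24)→(8, 6): d=(8,-18) inclusive
    (3,4)@(7, 9): e=[6,36,6] → #
    (4,4)@(9, 9): e=[-6,12,42] → ·
    (3,5)@(7, 11): e=[6,20,22] → #
    (4,5)@(9, 11): e=[-6,-4,58] → ·
    (2,6)@(5, 13): e=[18,28,2] → #
    (4,6)@(9, 13): e=[-6,-20,74] → ·
    (2,7)@(5, 15): e=[18,12,18] → #
    (3,7)@(7, 15): e=[6,-12,54] → ·
    (2,8)@(5, 17): e=[18,-4,34] → ·
    (1,9)@(3, 19): e=[30,4,14] → #
    (2,9)@(5, 19): e=[18,-20,50] → ·
    (1,10)@(3, 21): e=[30,-12,30] → ·
  covered (6 px):
    · · · · · · ·
    · · · · · · ·
    · · · · · · ·
    · · · · · · ·
    · · · # · · ·
    · · · # · · ·
    · · # # · · ·
    · · # · · · ·
    · · · · · · ·
    · # · · · · ·
    · · · · · · ·
    · · · · · · ·
T1:
  2·area = 88
  edge (10, 6)→(14, 14): d=(4,8) inclusive
  edge (14, 14)→(6, 20): d=(-8,6) inclusive
  edge (6, 20)→(10, 6): d=(4,-14) inclusive
    (5,4)@(11, 9): e=[4,58,26] → #
    (6,4)@(13, 9): e=[-12,46,54] → ·
    (4,5)@(9, 11): e=[28,54,6] → #
    (6,5)@(13, 11): e=[-4,30,62] → ·
    (4,6)@(9, 13): e=[36,38,14] → #
    (6,6)@(13, 13): e=[4,14,70] → #
    (4,7)@(9, 15): e=[44,22,22] → #
    (6,7)@(13, 15): e=[12,-2,78] → ·
    (3,8)@(7, 17): e=[68,18,2] → #
    (5,8)@(11, 17): e=[36,-6,58] → ·
    (3,9)@(7, 19): e=[76,2,10] → #
    (4,9)@(9, 19): e=[60,-10,38] → ·
  covered (11 px):
    · · · · · · ·
    · · · · · · ·
    · · · · · · ·
    · · · · · · ·
    · · · · · # ·
    · · · · # # ·
    · · · · # # #
    · · · · # # ·
    · · · # # · ·
    · · · # · · ·
    · · · · · · ·
    · · · · · · ·
T2:
  2·area = 40  (B↔C swapped to make it positive)
  edge (12, 14)→(10, 22): d=(-2,8) inclusive
  edge (10, 22)→(6, 18): d=(-4,-4) inclusive
  edge (6, 18)→(12, 14): d=(6,-4) inclusive
    (0,6)@(1, 13): e=[90,0,-50] → ·  [on edge]
    (1,7)@(3, 15): e=[70,0,-30] → ·  [on edge]
    (5,7)@(11, 15): e=[6,32,2] → #
    (6,7)@(13, 15): e=[-10,40,10] → ·
    (2,8)@(5, 17): e=[50,0,-10] → ·  [on edge]
    (4,8)@(9, 17): e=[18,16,6] → #
    (6,8)@(13, 17): e=[-14,32,22] → ·
    (3,9)@(7, 19): e=[30,0,10] → #  [on edge]
    (5,9)@(11, 19): e=[-2,16,26] → ·
    (3,10)@(7, 21): e=[26,-8,22] → ·
    (4,10)@(9, 21): e=[10,0,30] → #  [on edge]
    (5,10)@(11, 21): e=[-6,8,38] → ·
    (5,11)@(11, 23): e=[-10,0,50] → ·  [on edge]
  covered (6 px):
    · · · · · · ·
    · · · · · · ·
    · · · · · · ·
    · · · · · · ·
    · · · · · · ·
    · · · · · · ·
    · · · · · · ·
    · · · · · # ·
    · · · · # # ·
    · · · # # · ·
    · · · · # · ·
    · · · · · · ·
T3:
  2·area = 12
  edge (6, 12)→(8, 4): d=(2,-8) inclusive
  edge (8, 4)→(8, 10): d=(0,6) inclusive
  edge (8, 10)→(6, 12): d=(-2,2) inclusive
    (6,2)@(13, 5): e=[42,-30,0] → ·  [on edge]
    (5,3)@(11, 7): e=[30,-18,0] → ·  [on edge]
    (3,4)@(7, 9): e=[2,6,4] → #
    (4,4)@(9, 9): e=[18,-6,0] → ·  [on edge]
    (3,5)@(7, 11): e=[6,6,0] → #  [on edge]
    (4,5)@(9, 11): e=[22,-6,-4] → ·
    (2,6)@(5, 13): e=[-6,18,0] → ·  [on edge]
    (3,6)@(7, 13): e=[10,6,-4] → ·
    (1,7)@(3, 15): e=[-18,30,0] → ·  [on edge]
    (0,8)@(1, 17): e=[-30,42,0] → ·  [on edge]
  covered (2 px):
    · · · · · · ·
    · · · · · · ·
    · · · · · · ·
    · · · · · · ·
    · · · # · · ·
    · · · # · · ·
    · · · · · · ·
    · · · · · · ·
    · · · · · · ·
    · · · · · · ·
    · · · · · · ·
    · · · · · · ·

Answer: 25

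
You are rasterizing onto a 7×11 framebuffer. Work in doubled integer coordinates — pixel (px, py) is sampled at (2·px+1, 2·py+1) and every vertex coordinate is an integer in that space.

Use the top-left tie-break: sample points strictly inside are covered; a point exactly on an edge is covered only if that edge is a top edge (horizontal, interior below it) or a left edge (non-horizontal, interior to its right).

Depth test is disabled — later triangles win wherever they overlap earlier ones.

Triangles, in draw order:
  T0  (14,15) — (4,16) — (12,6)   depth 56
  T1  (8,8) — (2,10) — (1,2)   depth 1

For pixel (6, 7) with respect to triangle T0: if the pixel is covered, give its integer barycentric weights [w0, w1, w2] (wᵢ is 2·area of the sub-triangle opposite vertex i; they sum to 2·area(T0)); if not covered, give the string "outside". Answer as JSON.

T0:
  2·area = 92
  edge (14, 15)→(4, 16): d=(-10,1) right/bottom  bias=-1
  edge (4, 16)→(12, 6): d=(8,-10) top-left  bias=+0
  edge (12, 6)→(14, 15): d=(2,9) right/bottom  bias=-1
    (5,4)@(11, 9): e=[63,14,15] → X
    (6,4)@(13, 9): e=[61,34,-3] → .
    (4,5)@(9, 11): e=[45,10,37] → X
    (6,5)@(13, 11): e=[41,50,1] → X
    (3,6)@(7, 13): e=[27,6,59] → X
    (2,7)@(5, 15): e=[9,2,81] → X
    (2,8)@(5, 17): e=[-11,18,85] → .
    (3,8)@(7, 17): e=[-13,38,67] → .
    (4,8)@(9, 17): e=[-15,58,49] → .
    (5,8)@(11, 17): e=[-17,78,31] → .
    (6,8)@(13, 17): e=[-19,98,13] → .
  covered (13 px):
    . . . . . . .
    . . . . . . .
    . . . . . . .
    . . . . . . .
    . . . . . X .
    . . . . X X X
    . . . X X X X
    . . X X X X X
    . . . . . . .
    . . . . . . .
    . . . . . . .
T1:
  2·area = 50
  edge (8, 8)→(2, 10): d=(-6,2) right/bottom  bias=-1
  edge (2, 10)→(1, 2): d=(-1,-8) top-left  bias=+0
  edge (1, 2)→(8, 8): d=(7,6) right/bottom  bias=-1
    (1,2)@(3, 5): e=[28,13,9] → X
    (2,2)@(5, 5): e=[24,29,-3] → .
    (1,3)@(3, 7): e=[16,11,23] → X
    (2,3)@(5, 7): e=[12,27,11] → X
    (3,3)@(7, 7): e=[8,43,-1] → .
    (5,3)@(11, 7): e=[0,75,-25] → .  [on edge]
    (1,4)@(3, 9): e=[4,9,37] → X
    (2,4)@(5, 9): e=[0,25,25] → .  [on edge]
    (1,5)@(3, 11): e=[-8,7,51] → .
  covered (4 px):
    . . . . . . .
    . . . . . . .
    . X . . . . .
    . X X . . . .
    . X . . . . .
    . . . . . . .
    . . . . . . .
    . . . . . . .
    . . . . . . .
    . . . . . . .
    . . . . . . .

Final: [82,9,1]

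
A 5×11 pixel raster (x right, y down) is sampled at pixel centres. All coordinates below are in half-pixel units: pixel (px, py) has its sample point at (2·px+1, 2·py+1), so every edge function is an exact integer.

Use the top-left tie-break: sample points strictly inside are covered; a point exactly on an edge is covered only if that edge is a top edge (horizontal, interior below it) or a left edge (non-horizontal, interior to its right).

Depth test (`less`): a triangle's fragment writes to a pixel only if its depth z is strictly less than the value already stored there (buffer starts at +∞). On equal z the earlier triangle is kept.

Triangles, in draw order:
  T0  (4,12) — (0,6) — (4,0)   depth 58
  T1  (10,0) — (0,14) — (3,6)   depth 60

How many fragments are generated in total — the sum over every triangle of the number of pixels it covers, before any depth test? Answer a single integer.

T0:
  2·area = 48
  edge (4, 12)→(0, 6): d=(-4,-6) top-left  bias=+0
  edge (0, 6)→(4, 0): d=(4,-6) top-left  bias=+0
  edge (4, 0)→(4, 12): d=(0,12) right/bottom  bias=-1
    (1,1)@(3, 3): e=[30,6,12] → #
    (2,1)@(5, 3): e=[42,18,-12] → ·
    (0,2)@(1, 5): e=[10,2,36] → #
    (2,2)@(5, 5): e=[34,26,-12] → ·
    (0,3)@(1, 7): e=[2,10,36] → #
    (2,3)@(5, 7): e=[26,34,-12] → ·
    (0,4)@(1, 9): e=[-6,18,36] → ·
    (1,4)@(3, 9): e=[6,30,12] → #
    (2,4)@(5, 9): e=[18,42,-12] → ·
    (1,5)@(3, 11): e=[-2,38,12] → ·
  covered (6 px):
    · · · · ·
    · # · · ·
    # # · · ·
    # # · · ·
    · # · · ·
    · · · · ·
    · · · · ·
    · · · · ·
    · · · · ·
    · · · · ·
    · · · · ·
T1:
  2·area = 38
  edge (10, 0)→(0, 14): d=(-10,14) right/bottom  bias=-1
  edge (0, 14)→(3, 6): d=(3,-8) top-left  bias=+0
  edge (3, 6)→(10, 0): d=(7,-6) top-left  bias=+0
    (4,0)@(9, 1): e=[4,33,1] → #
    (3,1)@(7, 3): e=[12,23,3] → #
    (4,1)@(9, 3): e=[-16,39,15] → ·
    (2,2)@(5, 5): e=[20,13,5] → #
    (3,2)@(7, 5): e=[-8,29,17] → ·
    (1,3)@(3, 7): e=[28,3,7] → #
    (2,3)@(5, 7): e=[0,19,19] → ·  [on edge]
    (1,4)@(3, 9): e=[8,9,21] → #
    (2,4)@(5, 9): e=[-20,25,33] → ·
    (1,5)@(3, 11): e=[-12,15,35] → ·
  covered (5 px):
    · · · · #
    · · · # ·
    · · # · ·
    · # · · ·
    · # · · ·
    · · · · ·
    · · · · ·
    · · · · ·
    · · · · ·
    · · · · ·
    · · · · ·

Answer: 11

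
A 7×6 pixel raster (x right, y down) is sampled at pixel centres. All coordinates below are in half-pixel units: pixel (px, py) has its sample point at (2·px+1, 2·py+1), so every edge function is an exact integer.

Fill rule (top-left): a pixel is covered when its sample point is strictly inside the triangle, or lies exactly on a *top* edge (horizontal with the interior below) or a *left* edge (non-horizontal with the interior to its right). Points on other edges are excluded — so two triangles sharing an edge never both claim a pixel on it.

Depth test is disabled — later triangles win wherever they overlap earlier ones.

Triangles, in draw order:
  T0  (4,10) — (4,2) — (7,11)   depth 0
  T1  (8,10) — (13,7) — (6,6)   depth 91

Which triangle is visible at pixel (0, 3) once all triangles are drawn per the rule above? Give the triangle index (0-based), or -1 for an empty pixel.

T0:
  2·area = 24
  edge (4, 10)→(4, 2): d=(0,-8) top-left  bias=+0
  edge (4, 2)→(7, 11): d=(3,9) right/bottom  bias=-1
  edge (7, 11)→(4, 10): d=(-3,-1) top-left  bias=+0
    (2,2)@(5, 5): e=[8,0,16] → ·  [on edge]
    (2,3)@(5, 7): e=[8,6,10] → █
    (3,3)@(7, 7): e=[24,-12,12] → ·
    (0,4)@(1, 9): e=[-24,48,0] → ·  [on edge]
    (2,4)@(5, 9): e=[8,12,4] → █
    (3,4)@(7, 9): e=[24,-6,6] → ·
    (2,5)@(5, 11): e=[8,18,-2] → ·
    (3,5)@(7, 11): e=[24,0,0] → ·  [on edge]
  covered (2 px):
    · · · · · · ·
    · · · · · · ·
    · · · · · · ·
    · · █ · · · ·
    · · █ · · · ·
    · · · · · · ·
T1:
  2·area = 26  (B↔C swapped to make it positive)
  edge (8, 10)→(6, 6): d=(-2,-4) top-left  bias=+0
  edge (6, 6)→(13, 7): d=(7,1) right/bottom  bias=-1
  edge (13, 7)→(8, 10): d=(-5,3) right/bottom  bias=-1
    (3,3)@(7, 7): e=[2,6,18] → █
    (4,3)@(9, 7): e=[10,4,12] → █
    (5,3)@(11, 7): e=[18,2,6] → █
    (6,3)@(13, 7): e=[26,0,0] → ·  [on edge]
    (3,4)@(7, 9): e=[-2,20,8] → ·
    (4,4)@(9, 9): e=[6,18,2] → █
    (5,4)@(11, 9): e=[14,16,-4] → ·
    (4,5)@(9, 11): e=[2,32,-8] → ·
  covered (4 px):
    · · · · · · ·
    · · · · · · ·
    · · · · · · ·
    · · · █ █ █ ·
    · · · · █ · ·
    · · · · · · ·

Z-buffer (winner per pixel, '.' = empty):
  . . . . . . .
  . . . . . . .
  . . . . . . .
  . . 0 1 1 1 .
  . . 0 . 1 . .
  . . . . . . .

Result: -1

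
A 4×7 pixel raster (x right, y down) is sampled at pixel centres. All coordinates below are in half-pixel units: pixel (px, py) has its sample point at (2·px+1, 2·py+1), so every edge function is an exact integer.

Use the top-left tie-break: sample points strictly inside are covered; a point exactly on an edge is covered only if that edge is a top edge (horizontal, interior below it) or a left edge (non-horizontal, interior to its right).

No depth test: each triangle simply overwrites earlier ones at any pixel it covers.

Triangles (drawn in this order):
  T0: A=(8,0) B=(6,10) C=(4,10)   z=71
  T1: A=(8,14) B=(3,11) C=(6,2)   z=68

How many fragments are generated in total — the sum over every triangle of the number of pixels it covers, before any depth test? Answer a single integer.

T0:
  2·area = 20
  edge (8, 0)→(6, 10): d=(-2,10) right/bottom  bias=-1
  edge (6, 10)→(4, 10): d=(-2,0) right/bottom  bias=-1
  edge (4, 10)→(8, 0): d=(4,-10) top-left  bias=+0
    (3,1)@(7, 3): e=[4,14,2] → #
    (3,2)@(7, 5): e=[0,10,10] → ·  [on edge]
    (2,4)@(5, 9): e=[12,2,6] → #
    (3,4)@(7, 9): e=[-8,2,26] → ·
    (2,5)@(5, 11): e=[8,-2,14] → ·
  covered (2 px):
    · · · ·
    · · · #
    · · · ·
    · · · ·
    · · # ·
    · · · ·
    · · · ·
T1:
  2·area = 54
  edge (8, 14)→(3, 11): d=(-5,-3) top-left  bias=+0
  edge (3, 11)→(6, 2): d=(3,-9) top-left  bias=+0
  edge (6, 2)→(8, 14): d=(2,12) right/bottom  bias=-1
    (2,2)@(5, 5): e=[36,0,18] → #  [on edge]
    (3,2)@(7, 5): e=[42,18,-6] → ·
    (2,3)@(5, 7): e=[26,6,22] → #
    (3,3)@(7, 7): e=[32,24,-2] → ·
    (2,4)@(5, 9): e=[16,12,26] → #
    (3,4)@(7, 9): e=[22,30,2] → #
    (1,5)@(3, 11): e=[0,0,54] → #  [on edge]
    (1,6)@(3, 13): e=[-10,6,58] → ·
    (2,6)@(5, 13): e=[-4,24,34] → ·
    (3,6)@(7, 13): e=[2,42,10] → #
  covered (8 px):
    · · · ·
    · · · ·
    · · # ·
    · · # ·
    · · # #
    · # # #
    · · · #

Answer: 10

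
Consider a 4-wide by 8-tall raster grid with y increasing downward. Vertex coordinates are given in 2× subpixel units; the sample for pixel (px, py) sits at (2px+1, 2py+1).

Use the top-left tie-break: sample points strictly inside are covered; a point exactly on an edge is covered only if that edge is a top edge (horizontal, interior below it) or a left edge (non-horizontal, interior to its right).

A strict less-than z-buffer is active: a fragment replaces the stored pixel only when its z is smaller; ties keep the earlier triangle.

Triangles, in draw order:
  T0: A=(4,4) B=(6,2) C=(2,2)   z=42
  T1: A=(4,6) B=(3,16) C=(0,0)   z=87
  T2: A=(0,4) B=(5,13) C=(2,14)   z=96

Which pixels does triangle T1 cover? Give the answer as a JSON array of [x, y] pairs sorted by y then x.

T0:
  2·area = 8  (B↔C swapped to make it positive)
  edge (4, 4)→(2, 2): d=(-2,-2) top-left  bias=+0
  edge (2, 2)→(6, 2): d=(4,0) top-left  bias=+0
  edge (6, 2)→(4, 4): d=(-2,2) right/bottom  bias=-1
    (0,0)@(1, 1): e=[0,-4,12] → ·  [on edge]
    (3,0)@(7, 1): e=[12,-4,0] → ·  [on edge]
    (1,1)@(3, 3): e=[0,4,4] → █  [on edge]
    (2,1)@(5, 3): e=[4,4,0] → ·  [on edge]
    (1,2)@(3, 5): e=[-4,12,0] → ·  [on edge]
    (2,2)@(5, 5): e=[0,12,-4] → ·  [on edge]
    (0,3)@(1, 7): e=[-12,20,0] → ·  [on edge]
    (3,3)@(7, 7): e=[0,20,-12] → ·  [on edge]
  covered (1 px):
    · · · ·
    · █ · ·
    · · · ·
    · · · ·
    · · · ·
    · · · ·
    · · · ·
    · · · ·
T1:
  2·area = 46
  edge (4, 6)→(3, 16): d=(-1,10) right/bottom  bias=-1
  edge (3, 16)→(0, 0): d=(-3,-16) top-left  bias=+0
  edge (0, 0)→(4, 6): d=(4,6) right/bottom  bias=-1
    (0,1)@(1, 3): e=[33,7,6] → █
    (1,1)@(3, 3): e=[13,39,-6] → ·
    (0,2)@(1, 5): e=[31,1,14] → █
    (1,2)@(3, 5): e=[11,33,2] → █
    (2,2)@(5, 5): e=[-9,65,-10] → ·
    (0,3)@(1, 7): e=[29,-5,22] → ·
    (1,3)@(3, 7): e=[9,27,10] → █
    (2,3)@(5, 7): e=[-11,59,-2] → ·
    (1,4)@(3, 9): e=[7,21,18] → █
    (2,4)@(5, 9): e=[-13,53,6] → ·
    (1,5)@(3, 11): e=[5,15,26] → █
    (2,5)@(5, 11): e=[-15,47,14] → ·
  covered (8 px):
    · · · ·
    █ · · ·
    █ █ · ·
    · █ · ·
    · █ · ·
    · █ · ·
    · █ · ·
    · █ · ·
T2:
  2·area = 32
  edge (0, 4)→(5, 13): d=(5,9) right/bottom  bias=-1
  edge (5, 13)→(2, 14): d=(-3,1) right/bottom  bias=-1
  edge (2, 14)→(0, 4): d=(-2,-10) top-left  bias=+0
    (0,3)@(1, 7): e=[6,22,4] → █
    (1,3)@(3, 7): e=[-12,20,24] → ·
    (0,4)@(1, 9): e=[16,16,0] → █  [on edge]
    (1,4)@(3, 9): e=[-2,14,20] → ·
    (0,5)@(1, 11): e=[26,10,-4] → ·
    (1,5)@(3, 11): e=[8,8,16] → █
    (2,5)@(5, 11): e=[-10,6,36] → ·
    (1,6)@(3, 13): e=[18,2,12] → █
    (2,6)@(5, 13): e=[0,0,32] → ·  [on edge]
    (1,7)@(3, 15): e=[28,-4,8] → ·
  covered (4 px):
    · · · ·
    · · · ·
    · · · ·
    █ · · ·
    █ · · ·
    · █ · ·
    · █ · ·
    · · · ·

Answer: [[0,1],[0,2],[1,2],[1,3],[1,4],[1,5],[1,6],[1,7]]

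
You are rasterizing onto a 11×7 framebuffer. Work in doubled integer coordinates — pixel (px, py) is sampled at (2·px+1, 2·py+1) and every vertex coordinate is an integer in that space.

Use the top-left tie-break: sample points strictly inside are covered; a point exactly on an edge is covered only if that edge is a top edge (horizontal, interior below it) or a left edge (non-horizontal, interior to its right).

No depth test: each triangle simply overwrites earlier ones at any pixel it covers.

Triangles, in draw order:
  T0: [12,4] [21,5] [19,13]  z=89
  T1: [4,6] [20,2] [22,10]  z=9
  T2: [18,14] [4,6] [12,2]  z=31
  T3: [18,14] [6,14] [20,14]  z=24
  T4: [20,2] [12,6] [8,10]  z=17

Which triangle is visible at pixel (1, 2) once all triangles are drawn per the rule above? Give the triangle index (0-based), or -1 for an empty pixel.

T0:
  2·area = 74
  edge (12, 4)→(21, 5): d=(9,1) right/bottom  bias=-1
  edge (21, 5)→(19, 13): d=(-2,8) right/bottom  bias=-1
  edge (19, 13)→(12, 4): d=(-7,-9) top-left  bias=+0
    (1,1)@(3, 3): e=[0,148,-74] → ·  [on edge]
    (6,2)@(13, 5): e=[8,64,2] → #
    (7,2)@(15, 5): e=[6,48,20] → #
    (8,2)@(17, 5): e=[4,32,38] → #
    (9,2)@(19, 5): e=[2,16,56] → #
    (10,2)@(21, 5): e=[0,0,74] → ·  [on edge]
    (6,3)@(13, 7): e=[26,60,-12] → ·
    (7,3)@(15, 7): e=[24,44,6] → #
    (10,3)@(21, 7): e=[18,-4,60] → ·
    (7,4)@(15, 9): e=[42,40,-8] → ·
    (8,4)@(17, 9): e=[40,24,10] → #
    (10,4)@(21, 9): e=[36,-8,46] → ·
    (9,6)@(19, 13): e=[74,0,0] → ·  [on edge]
  covered (10 px):
    · · · · · · · · · · ·
    · · · · · · · · · · ·
    · · · · · · # # # # ·
    · · · · · · · # # # ·
    · · · · · · · · # # ·
    · · · · · · · · · # ·
    · · · · · · · · · · ·
T1:
  2·area = 136
  edge (4, 6)→(20, 2): d=(16,-4) top-left  bias=+0
  edge (20, 2)→(22, 10): d=(2,8) right/bottom  bias=-1
  edge (22, 10)→(4, 6): d=(-18,-4) top-left  bias=+0
    (8,1)@(17, 3): e=[4,26,106] → #
    (9,1)@(19, 3): e=[12,10,114] → #
    (10,1)@(21, 3): e=[20,-6,122] → ·
    (4,2)@(9, 5): e=[4,94,38] → #
    (5,2)@(11, 5): e=[12,78,46] → #
    (6,2)@(13, 5): e=[20,62,54] → #
    (7,2)@(15, 5): e=[28,46,62] → #
    (10,2)@(21, 5): e=[52,-2,86] → ·
    (4,3)@(9, 7): e=[36,98,2] → #
    (10,3)@(21, 7): e=[84,2,50] → #
    (4,4)@(9, 9): e=[68,102,-34] → ·
    (5,4)@(11, 9): e=[76,86,-26] → ·
  covered (17 px):
    · · · · · · · · · · ·
    · · · · · · · · # # ·
    · · · · # # # # # # ·
    · · · · # # # # # # #
    · · · · · · · · · # #
    · · · · · · · · · · ·
    · · · · · · · · · · ·
T2:
  2·area = 120
  edge (18, 14)→(4, 6): d=(-14,-8) top-left  bias=+0
  edge (4, 6)→(12, 2): d=(8,-4) top-left  bias=+0
  edge (12, 2)→(18, 14): d=(6,12) right/bottom  bias=-1
    (5,1)@(11, 3): e=[98,4,18] → #
    (6,1)@(13, 3): e=[114,12,-6] → ·
    (3,2)@(7, 5): e=[38,4,78] → #
    (4,2)@(9, 5): e=[54,12,54] → #
    (6,2)@(13, 5): e=[86,28,6] → #
    (7,2)@(15, 5): e=[102,36,-18] → ·
    (3,3)@(7, 7): e=[10,20,90] → #
    (7,3)@(15, 7): e=[74,52,-6] → ·
    (3,4)@(7, 9): e=[-18,36,102] → ·
    (4,4)@(9, 9): e=[-2,44,78] → ·
    (5,4)@(11, 9): e=[14,52,54] → #
    (7,4)@(15, 9): e=[46,68,6] → #
  covered (15 px):
    · · · · · · · · · · ·
    · · · · · # · · · · ·
    · · · # # # # · · · ·
    · · · # # # # · · · ·
    · · · · · # # # · · ·
    · · · · · · # # · · ·
    · · · · · · · · # · ·
T3:
  degenerate (2·area = 0) — covers nothing
T4:
  2·area = 16  (B↔C swapped to make it positive)
  edge (20, 2)→(8, 10): d=(-12,8) right/bottom  bias=-1
  edge (8, 10)→(12, 6): d=(4,-4) top-left  bias=+0
  edge (12, 6)→(20, 2): d=(8,-4) top-left  bias=+0
    (8,0)@(17, 1): e=[36,0,-20] → ·  [on edge]
    (7,1)@(15, 3): e=[28,0,-12] → ·  [on edge]
    (6,2)@(13, 5): e=[20,0,-4] → ·  [on edge]
    (7,2)@(15, 5): e=[4,8,4] → #
    (8,2)@(17, 5): e=[-12,16,12] → ·
    (5,3)@(11, 7): e=[12,0,4] → #  [on edge]
    (6,3)@(13, 7): e=[-4,8,12] → ·
    (7,3)@(15, 7): e=[-20,16,20] → ·
    (4,4)@(9, 9): e=[4,0,12] → #  [on edge]
    (5,4)@(11, 9): e=[-12,8,20] → ·
    (3,5)@(7, 11): e=[-4,0,20] → ·  [on edge]
    (4,5)@(9, 11): e=[-20,8,28] → ·
    (2,6)@(5, 13): e=[-12,0,28] → ·  [on edge]
  covered (3 px):
    · · · · · · · · · · ·
    · · · · · · · · · · ·
    · · · · · · · # · · ·
    · · · · · # · · · · ·
    · · · · # · · · · · ·
    · · · · · · · · · · ·
    · · · · · · · · · · ·

Z-buffer (winner per pixel, '.' = empty):
  . . . . . . . . . . .
  . . . . . 2 . . 1 1 .
  . . . 2 2 2 2 4 1 1 .
  . . . 2 2 4 2 1 1 1 1
  . . . . 4 2 2 2 0 1 1
  . . . . . . 2 2 . 0 .
  . . . . . . . . 2 . .

Result: -1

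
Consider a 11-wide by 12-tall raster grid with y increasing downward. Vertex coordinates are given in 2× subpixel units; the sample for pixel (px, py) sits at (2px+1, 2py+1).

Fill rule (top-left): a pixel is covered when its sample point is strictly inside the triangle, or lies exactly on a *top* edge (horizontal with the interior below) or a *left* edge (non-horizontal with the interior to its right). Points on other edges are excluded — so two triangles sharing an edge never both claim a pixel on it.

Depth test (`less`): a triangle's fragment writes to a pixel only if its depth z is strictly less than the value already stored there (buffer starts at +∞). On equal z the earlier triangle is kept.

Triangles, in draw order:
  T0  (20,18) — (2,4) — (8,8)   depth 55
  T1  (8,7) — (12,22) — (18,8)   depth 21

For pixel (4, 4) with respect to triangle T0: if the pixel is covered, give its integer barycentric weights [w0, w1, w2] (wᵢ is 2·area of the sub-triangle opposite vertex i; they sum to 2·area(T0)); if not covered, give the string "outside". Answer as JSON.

T0:
  2·area = 12
  edge (20, 18)→(2, 4): d=(-18,-14) top-left  bias=+0
  edge (2, 4)→(8, 8): d=(6,4) right/bottom  bias=-1
  edge (8, 8)→(20, 18): d=(12,10) right/bottom  bias=-1
    (4,4)@(9, 9): e=[8,2,2] → #
    (5,4)@(11, 9): e=[36,-6,-18] → ·
    (4,5)@(9, 11): e=[-28,14,26] → ·
    (5,5)@(11, 11): e=[0,6,6] → #  [on edge]
    (6,5)@(13, 11): e=[28,-2,-14] → ·
    (5,6)@(11, 13): e=[-36,18,30] → ·
  covered (2 px):
    · · · · · · · · · · ·
    · · · · · · · · · · ·
    · · · · · · · · · · ·
    · · · · · · · · · · ·
    · · · · # · · · · · ·
    · · · · · # · · · · ·
    · · · · · · · · · · ·
    · · · · · · · · · · ·
    · · · · · · · · · · ·
    · · · · · · · · · · ·
    · · · · · · · · · · ·
    · · · · · · · · · · ·
T1:
  2·area = 146  (B↔C swapped to make it positive)
  edge (8, 7)→(18, 8): d=(10,1) right/bottom  bias=-1
  edge (18, 8)→(12, 22): d=(-6,14) right/bottom  bias=-1
  edge (12, 22)→(8, 7): d=(-4,-15) top-left  bias=+0
    (10,0)@(21, 1): e=[-73,0,219] → ·  [on edge]
    (4,4)@(9, 9): e=[19,120,7] → #
    (5,4)@(11, 9): e=[17,92,37] → #
    (6,4)@(13, 9): e=[15,64,67] → #
    (7,4)@(15, 9): e=[13,36,97] → #
    (8,4)@(17, 9): e=[11,8,127] → #
    (9,4)@(19, 9): e=[9,-20,157] → ·
    (4,5)@(9, 11): e=[39,108,-1] → ·
    (5,5)@(11, 11): e=[37,80,29] → #
    (8,5)@(17, 11): e=[31,-4,119] → ·
    (5,6)@(11, 13): e=[57,68,21] → #
    (8,6)@(17, 13): e=[51,-16,111] → ·
    (7,7)@(15, 15): e=[73,0,73] → ·  [on edge]
  covered (16 px):
    · · · · · · · · · · ·
    · · · · · · · · · · ·
    · · · · · · · · · · ·
    · · · · · · · · · · ·
    · · · · # # # # # · ·
    · · · · · # # # · · ·
    · · · · · # # # · · ·
    · · · · · # # · · · ·
    · · · · · # # · · · ·
    · · · · · · # · · · ·
    · · · · · · · · · · ·
    · · · · · · · · · · ·

Result: [2,2,8]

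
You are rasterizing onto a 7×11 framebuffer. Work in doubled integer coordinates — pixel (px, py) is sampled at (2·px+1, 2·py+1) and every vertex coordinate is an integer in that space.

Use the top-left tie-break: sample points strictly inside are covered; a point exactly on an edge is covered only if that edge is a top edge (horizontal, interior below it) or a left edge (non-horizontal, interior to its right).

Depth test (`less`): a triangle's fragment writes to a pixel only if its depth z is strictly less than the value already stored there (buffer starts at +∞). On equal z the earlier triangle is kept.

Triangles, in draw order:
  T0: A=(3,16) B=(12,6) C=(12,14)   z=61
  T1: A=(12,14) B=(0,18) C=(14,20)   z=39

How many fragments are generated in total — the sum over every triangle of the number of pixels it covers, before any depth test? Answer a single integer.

T0:
  2·area = 72
  edge (3, 16)→(12, 6): d=(9,-10) top-left  bias=+0
  edge (12, 6)→(12, 14): d=(0,8) right/bottom  bias=-1
  edge (12, 14)→(3, 16): d=(-9,2) right/bottom  bias=-1
    (5,4)@(11, 9): e=[17,8,47] → █
    (6,4)@(13, 9): e=[37,-8,43] → ·
    (4,5)@(9, 11): e=[15,24,33] → █
    (6,5)@(13, 11): e=[55,-8,25] → ·
    (3,6)@(7, 13): e=[13,40,19] → █
    (6,6)@(13, 13): e=[73,-8,7] → ·
    (2,7)@(5, 15): e=[11,56,5] → █
    (4,7)@(9, 15): e=[51,24,-3] → ·
    (5,7)@(11, 15): e=[71,8,-7] → ·
    (2,8)@(5, 17): e=[29,56,-13] → ·
    (3,8)@(7, 17): e=[49,40,-17] → ·
  covered (8 px):
    · · · · · · ·
    · · · · · · ·
    · · · · · · ·
    · · · · · · ·
    · · · · · █ ·
    · · · · █ █ ·
    · · · █ █ █ ·
    · · █ █ · · ·
    · · · · · · ·
    · · · · · · ·
    · · · · · · ·
T1:
  2·area = 80  (B↔C swapped to make it positive)
  edge (12, 14)→(14, 20): d=(2,6) right/bottom  bias=-1
  edge (14, 20)→(0, 18): d=(-14,-2) top-left  bias=+0
  edge (0, 18)→(12, 14): d=(12,-4) top-left  bias=+0
    (4,2)@(9, 5): e=[0,200,-120] → ·  [on edge]
    (5,5)@(11, 11): e=[0,120,-40] → ·  [on edge]
    (4,7)@(9, 15): e=[20,60,0] → █  [on edge]
    (5,7)@(11, 15): e=[8,64,8] → █
    (6,7)@(13, 15): e=[-4,68,16] → ·
    (1,8)@(3, 17): e=[60,20,0] → █  [on edge]
    (2,8)@(5, 17): e=[48,24,8] → █
    (3,8)@(7, 17): e=[36,28,16] → █
    (6,8)@(13, 17): e=[0,40,40] → ·  [on edge]
    (1,9)@(3, 19): e=[64,-8,24] → ·
    (2,9)@(5, 19): e=[52,-4,32] → ·
    (3,9)@(7, 19): e=[40,0,40] → █  [on edge]
  covered (11 px):
    · · · · · · ·
    · · · · · · ·
    · · · · · · ·
    · · · · · · ·
    · · · · · · ·
    · · · · · · ·
    · · · · · · ·
    · · · · █ █ ·
    · █ █ █ █ █ ·
    · · · █ █ █ █
    · · · · · · ·

Answer: 19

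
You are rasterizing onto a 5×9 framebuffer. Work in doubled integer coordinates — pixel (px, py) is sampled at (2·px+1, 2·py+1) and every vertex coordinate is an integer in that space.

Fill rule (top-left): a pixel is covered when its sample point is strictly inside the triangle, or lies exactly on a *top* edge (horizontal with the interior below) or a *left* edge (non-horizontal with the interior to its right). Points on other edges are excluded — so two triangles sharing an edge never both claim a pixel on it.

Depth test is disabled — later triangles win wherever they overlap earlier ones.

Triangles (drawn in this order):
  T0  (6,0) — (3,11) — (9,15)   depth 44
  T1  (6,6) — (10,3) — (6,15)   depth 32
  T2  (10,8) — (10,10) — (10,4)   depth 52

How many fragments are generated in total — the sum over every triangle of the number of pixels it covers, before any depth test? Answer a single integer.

T0:
  2·area = 78  (B↔C swapped to make it positive)
  edge (6, 0)→(9, 15): d=(3,15) right/bottom  bias=-1
  edge (9, 15)→(3, 11): d=(-6,-4) top-left  bias=+0
  edge (3, 11)→(6, 0): d=(3,-11) top-left  bias=+0
    (2,2)@(5, 5): e=[30,44,4] → X
    (3,2)@(7, 5): e=[0,52,26] → .  [on edge]
    (2,3)@(5, 7): e=[36,32,10] → X
    (3,3)@(7, 7): e=[6,40,32] → X
    (4,3)@(9, 7): e=[-24,48,54] → .
    (2,4)@(5, 9): e=[42,20,16] → X
    (4,4)@(9, 9): e=[-18,36,60] → .
    (1,5)@(3, 11): e=[78,0,0] → X  [on edge]
    (4,5)@(9, 11): e=[-12,24,66] → .
    (1,6)@(3, 13): e=[84,-12,6] → .
    (2,6)@(5, 13): e=[54,-4,28] → .
    (3,6)@(7, 13): e=[24,4,50] → X
    (4,7)@(9, 15): e=[0,0,78] → .  [on edge]
  covered (9 px):
    . . . . .
    . . . . .
    . . X . .
    . . X X .
    . . X X .
    . X X X .
    . . . X .
    . . . . .
    . . . . .
T1:
  2·area = 36
  edge (6, 6)→(10, 3): d=(4,-3) top-left  bias=+0
  edge (10, 3)→(6, 15): d=(-4,12) right/bottom  bias=-1
  edge (6, 15)→(6, 6): d=(0,-9) top-left  bias=+0
    (4,2)@(9, 5): e=[5,4,27] → X
    (3,3)@(7, 7): e=[7,20,9] → X
    (4,3)@(9, 7): e=[13,-4,27] → .
    (3,4)@(7, 9): e=[15,12,9] → X
    (4,4)@(9, 9): e=[21,-12,27] → .
    (3,5)@(7, 11): e=[23,4,9] → X
    (4,5)@(9, 11): e=[29,-20,27] → .
    (3,6)@(7, 13): e=[31,-4,9] → .
  covered (4 px):
    . . . . .
    . . . . .
    . . . . X
    . . . X .
    . . . X .
    . . . X .
    . . . . .
    . . . . .
    . . . . .
T2:
  degenerate (2·area = 0) — covers nothing

Result: 13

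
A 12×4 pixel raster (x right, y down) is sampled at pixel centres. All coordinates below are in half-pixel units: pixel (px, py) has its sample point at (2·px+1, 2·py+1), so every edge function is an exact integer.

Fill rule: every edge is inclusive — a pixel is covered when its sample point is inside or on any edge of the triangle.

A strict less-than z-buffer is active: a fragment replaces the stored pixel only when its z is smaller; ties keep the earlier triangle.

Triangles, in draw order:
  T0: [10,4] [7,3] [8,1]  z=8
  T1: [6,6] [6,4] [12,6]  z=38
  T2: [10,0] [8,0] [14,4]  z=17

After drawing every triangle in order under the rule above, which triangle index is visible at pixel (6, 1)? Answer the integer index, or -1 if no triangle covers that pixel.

T0:
  2·area = 7
  edge (10, 4)→(7, 3): d=(-3,-1) inclusive
  edge (7, 3)→(8, 1): d=(1,-2) inclusive
  edge (8, 1)→(10, 4): d=(2,3) inclusive
    (0,0)@(1, 1): e=[0,-14,21] → .  [on edge]
    (3,1)@(7, 3): e=[0,0,7] → X  [on edge]
    (4,1)@(9, 3): e=[2,4,1] → X
    (5,1)@(11, 3): e=[4,8,-5] → .
    (3,2)@(7, 5): e=[-6,2,11] → .
    (4,2)@(9, 5): e=[-4,6,5] → .
    (6,2)@(13, 5): e=[0,14,-7] → .  [on edge]
    (2,3)@(5, 7): e=[-14,0,21] → .  [on edge]
    (9,3)@(19, 7): e=[0,28,-21] → .  [on edge]
  covered (2 px):
    . . . . . . . . . . . .
    . . . X X . . . . . . .
    . . . . . . . . . . . .
    . . . . . . . . . . . .
T1:
  2·area = 12
  edge (6, 6)→(6, 4): d=(0,-2) inclusive
  edge (6, 4)→(12, 6): d=(6,2) inclusive
  edge (12, 6)→(6, 6): d=(-6,0) inclusive
    (1,1)@(3, 3): e=[-6,0,18] → .  [on edge]
    (3,2)@(7, 5): e=[2,4,6] → X
    (4,2)@(9, 5): e=[6,0,6] → X  [on edge]
    (5,2)@(11, 5): e=[10,-4,6] → .
    (3,3)@(7, 7): e=[2,16,-6] → .
    (4,3)@(9, 7): e=[6,12,-6] → .
    (7,3)@(15, 7): e=[18,0,-6] → .  [on edge]
  covered (2 px):
    . . . . . . . . . . . .
    . . . . . . . . . . . .
    . . . X X . . . . . . .
    . . . . . . . . . . . .
T2:
  2·area = 8  (B↔C swapped to make it positive)
  edge (10, 0)→(14, 4): d=(4,4) inclusive
  edge (14, 4)→(8, 0): d=(-6,-4) inclusive
  edge (8, 0)→(10, 0): d=(2,0) inclusive
    (5,0)@(11, 1): e=[0,6,2] → X  [on edge]
    (6,0)@(13, 1): e=[-8,14,2] → .
    (5,1)@(11, 3): e=[8,-6,6] → .
    (6,1)@(13, 3): e=[0,2,6] → X  [on edge]
    (7,1)@(15, 3): e=[-8,10,6] → .
    (6,2)@(13, 5): e=[8,-10,10] → .
    (7,2)@(15, 5): e=[0,-2,10] → .  [on edge]
    (8,3)@(17, 7): e=[0,-6,14] → .  [on edge]
  covered (2 px):
    . . . . . X . . . . . .
    . . . . . . X . . . . .
    . . . . . . . . . . . .
    . . . . . . . . . . . .

Z-buffer (winner per pixel, '.' = empty):
  . . . . . 2 . . . . . .
  . . . 0 0 . 2 . . . . .
  . . . 1 1 . . . . . . .
  . . . . . . . . . . . .

Final: 2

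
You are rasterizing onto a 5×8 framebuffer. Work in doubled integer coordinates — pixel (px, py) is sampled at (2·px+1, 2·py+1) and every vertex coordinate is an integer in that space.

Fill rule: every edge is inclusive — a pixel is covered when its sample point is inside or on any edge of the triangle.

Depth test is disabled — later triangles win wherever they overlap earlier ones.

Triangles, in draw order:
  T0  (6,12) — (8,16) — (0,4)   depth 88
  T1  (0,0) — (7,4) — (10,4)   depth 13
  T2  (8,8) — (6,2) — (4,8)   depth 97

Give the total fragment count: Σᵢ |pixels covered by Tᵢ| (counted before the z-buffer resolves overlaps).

T0:
  2·area = 8
  edge (6, 12)→(8, 16): d=(2,4) inclusive
  edge (8, 16)→(0, 4): d=(-8,-12) inclusive
  edge (0, 4)→(6, 12): d=(6,8) inclusive
    (2,5)@(5, 11): e=[2,4,2] → #
    (3,5)@(7, 11): e=[-6,28,-14] → ·
    (2,6)@(5, 13): e=[6,-12,14] → ·
  covered (1 px):
    · · · · ·
    · · · · ·
    · · · · ·
    · · · · ·
    · · · · ·
    · · # · ·
    · · · · ·
    · · · · ·
T1:
  2·area = 12  (B↔C swapped to make it positive)
  edge (0, 0)→(10, 4): d=(10,4) inclusive
  edge (10, 4)→(7, 4): d=(-3,0) inclusive
  edge (7, 4)→(0, 0): d=(-7,-4) inclusive
    (3,1)@(7, 3): e=[2,3,7] → #
    (4,1)@(9, 3): e=[-6,3,15] → ·
    (3,2)@(7, 5): e=[22,-3,-7] → ·
  covered (1 px):
    · · · · ·
    · · · # ·
    · · · · ·
    · · · · ·
    · · · · ·
    · · · · ·
    · · · · ·
    · · · · ·
T2:
  2·area = 24  (B↔C swapped to make it positive)
  edge (8, 8)→(4, 8): d=(-4,0) inclusive
  edge (4, 8)→(6, 2): d=(2,-6) inclusive
  edge (6, 2)→(8, 8): d=(2,6) inclusive
    (2,2)@(5, 5): e=[12,0,12] → #  [on edge]
    (3,2)@(7, 5): e=[12,12,0] → #  [on edge]
    (4,2)@(9, 5): e=[12,24,-12] → ·
    (2,3)@(5, 7): e=[4,4,16] → #
    (4,3)@(9, 7): e=[4,28,-8] → ·
    (2,4)@(5, 9): e=[-4,8,20] → ·
    (3,4)@(7, 9): e=[-4,20,8] → ·
    (1,5)@(3, 11): e=[-12,0,36] → ·  [on edge]
    (4,5)@(9, 11): e=[-12,36,0] → ·  [on edge]
  covered (4 px):
    · · · · ·
    · · · · ·
    · · # # ·
    · · # # ·
    · · · · ·
    · · · · ·
    · · · · ·
    · · · · ·

Final: 6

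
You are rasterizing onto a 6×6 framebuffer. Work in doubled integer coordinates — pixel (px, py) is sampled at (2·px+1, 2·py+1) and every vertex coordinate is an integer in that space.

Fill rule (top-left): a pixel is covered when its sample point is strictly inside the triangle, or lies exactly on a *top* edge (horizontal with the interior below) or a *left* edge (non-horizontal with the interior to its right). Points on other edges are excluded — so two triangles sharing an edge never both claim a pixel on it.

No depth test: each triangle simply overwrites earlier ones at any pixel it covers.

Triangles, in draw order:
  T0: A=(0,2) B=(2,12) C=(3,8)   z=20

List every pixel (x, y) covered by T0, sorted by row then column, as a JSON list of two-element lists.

T0:
  2·area = 18  (B↔C swapped to make it positive)
  edge (0, 2)→(3, 8): d=(3,6) right/bottom  bias=-1
  edge (3, 8)→(2, 12): d=(-1,4) right/bottom  bias=-1
  edge (2, 12)→(0, 2): d=(-2,-10) top-left  bias=+0
    (0,2)@(1, 5): e=[3,11,4] → X
    (1,2)@(3, 5): e=[-9,3,24] → .
    (0,3)@(1, 7): e=[9,9,0] → X  [on edge]
    (1,3)@(3, 7): e=[-3,1,20] → .
    (0,4)@(1, 9): e=[15,7,-4] → .
  covered (2 px):
    . . . . . .
    . . . . . .
    X . . . . .
    X . . . . .
    . . . . . .
    . . . . . .

Answer: [[0,2],[0,3]]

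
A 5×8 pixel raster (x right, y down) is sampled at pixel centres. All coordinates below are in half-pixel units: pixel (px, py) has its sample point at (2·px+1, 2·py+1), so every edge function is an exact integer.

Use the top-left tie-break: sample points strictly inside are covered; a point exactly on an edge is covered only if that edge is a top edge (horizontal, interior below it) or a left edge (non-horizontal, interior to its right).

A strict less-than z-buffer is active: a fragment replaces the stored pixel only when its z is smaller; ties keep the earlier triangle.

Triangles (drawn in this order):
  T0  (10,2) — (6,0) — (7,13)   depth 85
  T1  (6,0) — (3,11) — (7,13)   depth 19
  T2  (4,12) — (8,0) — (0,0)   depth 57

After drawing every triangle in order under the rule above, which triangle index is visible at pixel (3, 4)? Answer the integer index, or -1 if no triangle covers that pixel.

T0:
  2·area = 50  (B↔C swapped to make it positive)
  edge (10, 2)→(7, 13): d=(-3,11) right/bottom  bias=-1
  edge (7, 13)→(6, 0): d=(-1,-13) top-left  bias=+0
  edge (6, 0)→(10, 2): d=(4,2) right/bottom  bias=-1
    (3,0)@(7, 1): e=[36,12,2] → X
    (4,0)@(9, 1): e=[14,38,-2] → .
    (3,1)@(7, 3): e=[30,10,10] → X
    (4,1)@(9, 3): e=[8,36,6] → X
    (3,2)@(7, 5): e=[24,8,18] → X
    (3,3)@(7, 7): e=[18,6,26] → X
    (4,3)@(9, 7): e=[-4,32,22] → .
    (3,4)@(7, 9): e=[12,4,34] → X
    (4,4)@(9, 9): e=[-10,30,30] → .
    (3,5)@(7, 11): e=[6,2,42] → X
    (4,5)@(9, 11): e=[-16,28,38] → .
    (3,6)@(7, 13): e=[0,0,50] → .  [on edge]
  covered (8 px):
    . . . X .
    . . . X X
    . . . X X
    . . . X .
    . . . X .
    . . . X .
    . . . . .
    . . . . .
T1:
  2·area = 50  (B↔C swapped to make it positive)
  edge (6, 0)→(7, 13): d=(1,13) right/bottom  bias=-1
  edge (7, 13)→(3, 11): d=(-4,-2) top-left  bias=+0
  edge (3, 11)→(6, 0): d=(3,-11) top-left  bias=+0
    (2,2)@(5, 5): e=[18,28,4] → X
    (3,2)@(7, 5): e=[-8,32,26] → .
    (2,3)@(5, 7): e=[20,20,10] → X
    (3,3)@(7, 7): e=[-6,24,32] → .
    (2,4)@(5, 9): e=[22,12,16] → X
    (3,4)@(7, 9): e=[-4,16,38] → .
    (1,5)@(3, 11): e=[50,0,0] → X  [on edge]
    (3,5)@(7, 11): e=[-2,8,44] → .
    (1,6)@(3, 13): e=[52,-8,6] → .
    (2,6)@(5, 13): e=[26,-4,28] → .
    (3,6)@(7, 13): e=[0,0,50] → .  [on edge]
  covered (5 px):
    . . . . .
    . . . . .
    . . X . .
    . . X . .
    . . X . .
    . X X . .
    . . . . .
    . . . . .
T2:
  2·area = 96  (B↔C swapped to make it positive)
  edge (4, 12)→(0, 0): d=(-4,-12) top-left  bias=+0
  edge (0, 0)→(8, 0): d=(8,0) top-left  bias=+0
  edge (8, 0)→(4, 12): d=(-4,12) right/bottom  bias=-1
    (0,0)@(1, 1): e=[8,8,80] → X
    (1,0)@(3, 1): e=[32,8,56] → X
    (2,0)@(5, 1): e=[56,8,32] → X
    (3,0)@(7, 1): e=[80,8,8] → X
    (4,0)@(9, 1): e=[104,8,-16] → .
    (0,1)@(1, 3): e=[0,24,72] → X  [on edge]
    (3,1)@(7, 3): e=[72,24,0] → .  [on edge]
    (0,2)@(1, 5): e=[-8,40,64] → .
    (1,2)@(3, 5): e=[16,40,40] → X
    (3,2)@(7, 5): e=[64,40,-8] → .
    (1,3)@(3, 7): e=[8,56,32] → X
    (3,3)@(7, 7): e=[56,56,-16] → .
    (1,4)@(3, 9): e=[0,72,24] → X  [on edge]
    (2,4)@(5, 9): e=[24,72,0] → .  [on edge]
    (1,7)@(3, 15): e=[-24,120,0] → .  [on edge]
    (2,7)@(5, 15): e=[0,120,-24] → .  [on edge]
  covered (12 px):
    X X X X .
    X X X . .
    . X X . .
    . X X . .
    . X . . .
    . . . . .
    . . . . .
    . . . . .

Z-buffer (winner per pixel, '.' = empty):
  2 2 2 2 .
  2 2 2 0 0
  . 2 1 0 0
  . 2 1 0 .
  . 2 1 0 .
  . 1 1 0 .
  . . . . .
  . . . . .

Result: 0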